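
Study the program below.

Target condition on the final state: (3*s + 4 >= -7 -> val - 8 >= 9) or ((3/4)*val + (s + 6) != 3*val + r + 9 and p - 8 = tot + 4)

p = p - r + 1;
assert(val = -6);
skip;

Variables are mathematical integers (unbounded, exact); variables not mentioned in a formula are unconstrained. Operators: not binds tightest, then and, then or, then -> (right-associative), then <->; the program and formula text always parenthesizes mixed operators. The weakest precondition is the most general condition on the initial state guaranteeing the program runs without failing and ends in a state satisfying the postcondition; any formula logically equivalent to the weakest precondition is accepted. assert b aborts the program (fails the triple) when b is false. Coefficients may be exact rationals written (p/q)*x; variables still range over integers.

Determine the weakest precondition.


Working backward. After the program, the postcondition (3*s + 4 >= -7 -> val - 8 >= 9) or ((3/4)*val + (s + 6) != 3*val + r + 9 and p - 8 = tot + 4) must hold; in canonical form it is (3*s >= -11 -> val >= 17) or (s != r + (9/4)*val + 3 and p = tot + 12).
Before skip: (3*s >= -11 -> val >= 17) or (s != r + (9/4)*val + 3 and p = tot + 12)
Before assert val = -6: val = -6 and ((3*s >= -11 -> val >= 17) or (s != r + (9/4)*val + 3 and p = tot + 12))
Before p := p - r + 1: val = -6 and ((3*s >= -11 -> val >= 17) or (s != r + (9/4)*val + 3 and p = r + tot + 11))
Answer: WP = val = -6 and ((3*s >= -11 -> val >= 17) or (s != r + (9/4)*val + 3 and p = r + tot + 11))


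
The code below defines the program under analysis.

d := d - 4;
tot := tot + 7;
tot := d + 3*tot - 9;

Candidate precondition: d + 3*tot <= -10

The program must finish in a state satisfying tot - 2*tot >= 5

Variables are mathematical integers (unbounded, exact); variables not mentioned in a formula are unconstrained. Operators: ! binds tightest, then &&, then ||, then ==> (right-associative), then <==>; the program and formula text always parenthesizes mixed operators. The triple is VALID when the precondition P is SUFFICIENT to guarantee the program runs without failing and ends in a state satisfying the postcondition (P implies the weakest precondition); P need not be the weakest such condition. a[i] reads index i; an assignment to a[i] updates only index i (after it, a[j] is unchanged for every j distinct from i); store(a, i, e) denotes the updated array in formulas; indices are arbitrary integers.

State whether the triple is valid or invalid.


Working backward. After the program, the postcondition tot - 2*tot >= 5 must hold; in canonical form it is tot <= -5.
Before tot := d + 3*tot - 9: d + 3*tot <= 4
Before tot := tot + 7: d + 3*tot <= -17
Before d := d - 4: d + 3*tot <= -13
The weakest precondition is d + 3*tot <= -13.
Check whether d + 3*tot <= -10 implies it.
Countermodel: at the initial state d = -12, tot = 0, the precondition holds but the weakest precondition fails.
Answer: invalid


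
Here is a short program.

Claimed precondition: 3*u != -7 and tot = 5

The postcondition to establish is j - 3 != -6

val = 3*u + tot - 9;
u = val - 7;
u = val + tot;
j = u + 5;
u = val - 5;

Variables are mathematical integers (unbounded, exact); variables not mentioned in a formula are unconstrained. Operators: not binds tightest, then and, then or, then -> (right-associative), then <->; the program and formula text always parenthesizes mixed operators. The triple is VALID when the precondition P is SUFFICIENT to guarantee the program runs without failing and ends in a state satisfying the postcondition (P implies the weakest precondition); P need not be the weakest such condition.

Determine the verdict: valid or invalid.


Working backward. After the program, the postcondition j - 3 != -6 must hold; in canonical form it is j != -3.
Before u := val - 5: j != -3
Before j := u + 5: u != -8
Before u := val + tot: tot + val != -8
Before u := val - 7: tot + val != -8
Before val := 3*u + tot - 9: 2*tot + 3*u != 1
The weakest precondition is 2*tot + 3*u != 1.
Check whether 3*u != -7 and tot = 5 implies it.
Countermodel: at the initial state tot = 5, u = -3, the precondition holds but the weakest precondition fails.
Answer: invalid


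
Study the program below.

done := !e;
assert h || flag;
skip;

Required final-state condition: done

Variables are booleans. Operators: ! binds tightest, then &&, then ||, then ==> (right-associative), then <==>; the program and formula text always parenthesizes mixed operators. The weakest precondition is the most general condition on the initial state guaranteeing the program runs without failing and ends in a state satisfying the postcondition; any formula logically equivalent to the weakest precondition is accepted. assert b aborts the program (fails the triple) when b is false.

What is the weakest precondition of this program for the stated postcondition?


Working backward. After the program, done must hold.
Before skip: done
Before assert h || flag: (h || flag) && done
Before done := !e: (h || flag) && (!e)
Answer: WP = (h || flag) && (!e)


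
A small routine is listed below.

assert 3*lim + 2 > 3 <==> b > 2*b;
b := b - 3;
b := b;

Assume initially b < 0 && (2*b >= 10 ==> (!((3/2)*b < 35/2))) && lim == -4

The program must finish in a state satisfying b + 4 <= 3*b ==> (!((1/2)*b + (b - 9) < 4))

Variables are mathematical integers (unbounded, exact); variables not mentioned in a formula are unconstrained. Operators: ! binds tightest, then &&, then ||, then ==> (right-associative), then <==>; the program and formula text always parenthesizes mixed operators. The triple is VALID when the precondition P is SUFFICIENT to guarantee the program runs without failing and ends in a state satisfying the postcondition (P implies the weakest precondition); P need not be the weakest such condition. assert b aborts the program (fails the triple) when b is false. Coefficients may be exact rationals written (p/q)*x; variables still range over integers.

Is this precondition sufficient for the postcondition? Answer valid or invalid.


Working backward. After the program, the postcondition b + 4 <= 3*b ==> (!((1/2)*b + (b - 9) < 4)) must hold; in canonical form it is 2*b >= 4 ==> (!((3/2)*b < 13)).
Before b := b: 2*b >= 4 ==> (!((3/2)*b < 13))
Before b := b - 3: 2*b >= 10 ==> (!((3/2)*b < 35/2))
Before assert 3*lim + 2 > 3 <==> b > 2*b: (3*lim > 1 <==> b < 0) && (2*b >= 10 ==> (!((3/2)*b < 35/2)))
The weakest precondition is (3*lim > 1 <==> b < 0) && (2*b >= 10 ==> (!((3/2)*b < 35/2))).
Check whether b < 0 && (2*b >= 10 ==> (!((3/2)*b < 35/2))) && lim == -4 implies it.
Countermodel: at the initial state b = -1, lim = -4, the precondition holds but the weakest precondition fails.
Answer: invalid


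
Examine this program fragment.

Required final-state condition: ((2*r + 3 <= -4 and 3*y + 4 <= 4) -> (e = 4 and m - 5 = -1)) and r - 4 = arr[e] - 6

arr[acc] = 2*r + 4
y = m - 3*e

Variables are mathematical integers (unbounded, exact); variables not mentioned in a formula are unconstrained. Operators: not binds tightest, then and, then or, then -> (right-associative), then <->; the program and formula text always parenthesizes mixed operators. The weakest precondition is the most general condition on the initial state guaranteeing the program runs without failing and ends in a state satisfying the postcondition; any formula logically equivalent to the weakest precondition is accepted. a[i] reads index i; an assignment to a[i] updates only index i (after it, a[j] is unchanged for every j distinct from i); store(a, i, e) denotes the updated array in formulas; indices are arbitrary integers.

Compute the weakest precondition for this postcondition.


Working backward. After the program, the postcondition ((2*r + 3 <= -4 and 3*y + 4 <= 4) -> (e = 4 and m - 5 = -1)) and r - 4 = arr[e] - 6 must hold; in canonical form it is ((2*r <= -7 and 3*y <= 0) -> (e = 4 and m = 4)) and r = arr[e] - 2.
Before y := m - 3*e: ((2*r <= -7 and 3*m <= 9*e) -> (e = 4 and m = 4)) and r = arr[e] - 2
Before arr[acc] := 2*r + 4: ((2*r <= -7 and 3*m <= 9*e) -> (e = 4 and m = 4)) and r = store(arr, acc, 2*r + 4)[e] - 2
Answer: WP = ((2*r <= -7 and 3*m <= 9*e) -> (e = 4 and m = 4)) and r = store(arr, acc, 2*r + 4)[e] - 2


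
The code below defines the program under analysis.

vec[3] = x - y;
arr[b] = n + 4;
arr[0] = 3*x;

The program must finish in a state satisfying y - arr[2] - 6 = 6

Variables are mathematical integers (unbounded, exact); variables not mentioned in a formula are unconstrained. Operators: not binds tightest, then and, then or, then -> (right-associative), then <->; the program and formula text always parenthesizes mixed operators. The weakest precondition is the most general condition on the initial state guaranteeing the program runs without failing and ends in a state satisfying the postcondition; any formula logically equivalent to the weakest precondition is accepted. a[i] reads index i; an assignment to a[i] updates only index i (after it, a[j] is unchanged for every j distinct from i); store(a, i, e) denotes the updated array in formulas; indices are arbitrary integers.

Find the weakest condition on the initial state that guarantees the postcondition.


Working backward. After the program, the postcondition y - arr[2] - 6 = 6 must hold; in canonical form it is y = arr[2] + 12.
Before arr[0] := 3*x: y = arr[2] + 12
Before arr[b] := n + 4: y = store(arr, b, n + 4)[2] + 12
Before vec[3] := x - y: y = store(arr, b, n + 4)[2] + 12
Answer: WP = y = store(arr, b, n + 4)[2] + 12


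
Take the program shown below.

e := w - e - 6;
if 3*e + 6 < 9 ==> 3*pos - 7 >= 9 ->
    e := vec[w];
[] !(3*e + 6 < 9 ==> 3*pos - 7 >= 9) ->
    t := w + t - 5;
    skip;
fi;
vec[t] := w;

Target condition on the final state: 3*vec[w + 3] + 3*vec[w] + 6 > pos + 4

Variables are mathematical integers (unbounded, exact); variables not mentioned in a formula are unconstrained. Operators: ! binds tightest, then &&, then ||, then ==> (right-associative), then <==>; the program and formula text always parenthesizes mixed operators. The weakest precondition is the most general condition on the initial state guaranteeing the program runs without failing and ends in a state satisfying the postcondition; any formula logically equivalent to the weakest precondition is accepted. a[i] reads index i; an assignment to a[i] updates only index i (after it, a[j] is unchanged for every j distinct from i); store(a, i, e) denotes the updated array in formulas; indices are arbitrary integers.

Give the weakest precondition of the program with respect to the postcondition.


Working backward. After the program, the postcondition 3*vec[w + 3] + 3*vec[w] + 6 > pos + 4 must hold; in canonical form it is 3*vec[w + 3] + 3*vec[w] > pos - 2.
Before vec[t] := w: 3*store(vec, t, w)[w + 3] + 3*store(vec, t, w)[w] > pos - 2
Then branch requires 3*store(vec, t, w)[w + 3] + 3*store(vec, t, w)[w] > pos - 2; else branch requires 3*store(vec, t + w - 5, w)[w + 3] + 3*store(vec, t + w - 5, w)[w] > pos - 2.
Before the if: ((3*e < 3 ==> 3*pos >= 16) ==> 3*store(vec, t, w)[w + 3] + 3*store(vec, t, w)[w] > pos - 2) && ((!(3*e < 3 ==> 3*pos >= 16)) ==> 3*store(vec, t + w - 5, w)[w + 3] + 3*store(vec, t + w - 5, w)[w] > pos - 2)
Before e := w - e - 6: ((3*w < 3*e + 21 ==> 3*pos >= 16) ==> 3*store(vec, t, w)[w + 3] + 3*store(vec, t, w)[w] > pos - 2) && ((!(3*w < 3*e + 21 ==> 3*pos >= 16)) ==> 3*store(vec, t + w - 5, w)[w + 3] + 3*store(vec, t + w - 5, w)[w] > pos - 2)
Answer: WP = ((3*w < 3*e + 21 ==> 3*pos >= 16) ==> 3*store(vec, t, w)[w + 3] + 3*store(vec, t, w)[w] > pos - 2) && ((!(3*w < 3*e + 21 ==> 3*pos >= 16)) ==> 3*store(vec, t + w - 5, w)[w + 3] + 3*store(vec, t + w - 5, w)[w] > pos - 2)


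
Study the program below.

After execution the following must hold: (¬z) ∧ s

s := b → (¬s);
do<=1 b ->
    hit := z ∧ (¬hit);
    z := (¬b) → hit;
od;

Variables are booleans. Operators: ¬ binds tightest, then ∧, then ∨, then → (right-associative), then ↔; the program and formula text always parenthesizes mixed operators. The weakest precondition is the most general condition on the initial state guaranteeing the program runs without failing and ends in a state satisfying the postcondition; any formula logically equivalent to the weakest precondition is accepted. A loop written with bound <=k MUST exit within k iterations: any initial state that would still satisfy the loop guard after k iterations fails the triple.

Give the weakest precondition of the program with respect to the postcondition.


Working backward. After the program, (¬z) ∧ s must hold.
Before the loop (bound <=1), unroll the exhaustion recursion (WP_0 = exit-now case; WP_j = one more guarded iteration, up to j = 1):
  WP_0: (¬b) ∧ (¬z) ∧ s
  WP_1: (b → ((¬b) ∧ (¬((¬b) → (z ∧ (¬hit)))) ∧ s)) ∧ ((¬b) → ((¬z) ∧ s))
So before the loop: (b → ((¬b) ∧ (¬((¬b) → (z ∧ (¬hit)))) ∧ s)) ∧ ((¬b) → ((¬z) ∧ s))
Before s := b → (¬s): (b → ((¬b) ∧ (¬((¬b) → (z ∧ (¬hit)))) ∧ (b → (¬s)))) ∧ ((¬b) → ((¬z) ∧ (b → (¬s))))
Answer: WP = (b → ((¬b) ∧ (¬((¬b) → (z ∧ (¬hit)))) ∧ (b → (¬s)))) ∧ ((¬b) → ((¬z) ∧ (b → (¬s))))


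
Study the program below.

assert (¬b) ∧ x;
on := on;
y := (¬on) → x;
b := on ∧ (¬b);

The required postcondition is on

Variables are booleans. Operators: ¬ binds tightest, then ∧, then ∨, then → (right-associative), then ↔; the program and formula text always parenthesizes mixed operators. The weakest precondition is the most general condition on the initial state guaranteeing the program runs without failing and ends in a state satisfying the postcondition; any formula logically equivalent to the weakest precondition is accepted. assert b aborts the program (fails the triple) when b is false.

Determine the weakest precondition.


Working backward. After the program, on must hold.
Before b := on ∧ (¬b): on
Before y := (¬on) → x: on
Before on := on: on
Before assert (¬b) ∧ x: (¬b) ∧ x ∧ on
Answer: WP = (¬b) ∧ x ∧ on


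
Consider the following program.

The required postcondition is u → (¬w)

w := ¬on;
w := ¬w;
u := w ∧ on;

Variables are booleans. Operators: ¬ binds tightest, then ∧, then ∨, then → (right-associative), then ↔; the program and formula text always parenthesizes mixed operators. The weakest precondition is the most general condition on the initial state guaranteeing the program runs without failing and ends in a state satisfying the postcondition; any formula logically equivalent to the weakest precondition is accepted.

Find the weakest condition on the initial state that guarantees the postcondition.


Working backward. After the program, u → (¬w) must hold.
Before u := w ∧ on: (w ∧ on) → (¬w)
Before w := ¬w: ((¬w) ∧ on) → w
Before w := ¬on: on → (¬on)
Answer: WP = on → (¬on)


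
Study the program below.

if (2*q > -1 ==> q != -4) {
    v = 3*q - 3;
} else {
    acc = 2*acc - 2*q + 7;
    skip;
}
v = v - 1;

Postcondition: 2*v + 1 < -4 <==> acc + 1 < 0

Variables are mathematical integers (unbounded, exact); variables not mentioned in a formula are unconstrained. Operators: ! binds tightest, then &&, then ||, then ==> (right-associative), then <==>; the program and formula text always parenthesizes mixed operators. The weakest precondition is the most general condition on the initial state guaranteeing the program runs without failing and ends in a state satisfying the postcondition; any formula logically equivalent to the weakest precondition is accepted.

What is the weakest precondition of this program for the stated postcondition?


Working backward. After the program, the postcondition 2*v + 1 < -4 <==> acc + 1 < 0 must hold; in canonical form it is 2*v < -5 <==> acc < -1.
Before v := v - 1: 2*v < -3 <==> acc < -1
Then branch requires 6*q < 3 <==> acc < -1; else branch requires 2*v < -3 <==> 2*acc < 2*q - 8.
Before the if: ((2*q > -1 ==> q != -4) ==> (6*q < 3 <==> acc < -1)) && ((!(2*q > -1 ==> q != -4)) ==> (2*v < -3 <==> 2*acc < 2*q - 8))
Answer: WP = ((2*q > -1 ==> q != -4) ==> (6*q < 3 <==> acc < -1)) && ((!(2*q > -1 ==> q != -4)) ==> (2*v < -3 <==> 2*acc < 2*q - 8))


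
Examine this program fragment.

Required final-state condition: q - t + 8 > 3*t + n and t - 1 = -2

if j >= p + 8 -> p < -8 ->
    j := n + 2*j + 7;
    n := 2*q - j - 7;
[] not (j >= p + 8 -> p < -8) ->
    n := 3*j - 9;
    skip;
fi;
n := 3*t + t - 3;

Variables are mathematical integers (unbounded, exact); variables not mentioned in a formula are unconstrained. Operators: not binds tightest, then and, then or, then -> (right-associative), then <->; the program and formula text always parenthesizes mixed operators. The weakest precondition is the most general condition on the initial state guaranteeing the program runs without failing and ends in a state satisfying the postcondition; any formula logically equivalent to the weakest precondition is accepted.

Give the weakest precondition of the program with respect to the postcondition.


Working backward. After the program, the postcondition q - t + 8 > 3*t + n and t - 1 = -2 must hold; in canonical form it is q > n + 4*t - 8 and t = -1.
Before n := 3*t + t - 3: q > 8*t - 11 and t = -1
Then branch requires q > 8*t - 11 and t = -1; else branch requires q > 8*t - 11 and t = -1.
Before the if: ((j >= p + 8 -> p < -8) -> (q > 8*t - 11 and t = -1)) and ((not (j >= p + 8 -> p < -8)) -> (q > 8*t - 11 and t = -1))
Answer: WP = ((j >= p + 8 -> p < -8) -> (q > 8*t - 11 and t = -1)) and ((not (j >= p + 8 -> p < -8)) -> (q > 8*t - 11 and t = -1))


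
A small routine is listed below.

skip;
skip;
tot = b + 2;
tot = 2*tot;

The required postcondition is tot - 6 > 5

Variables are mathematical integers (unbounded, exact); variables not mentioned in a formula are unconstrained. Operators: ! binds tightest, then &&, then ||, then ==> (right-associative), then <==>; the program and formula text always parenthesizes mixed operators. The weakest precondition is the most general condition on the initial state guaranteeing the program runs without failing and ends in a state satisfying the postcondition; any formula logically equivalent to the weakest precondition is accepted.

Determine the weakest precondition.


Working backward. After the program, the postcondition tot - 6 > 5 must hold; in canonical form it is tot > 11.
Before tot := 2*tot: 2*tot > 11
Before tot := b + 2: 2*b > 7
Before skip: 2*b > 7
Before skip: 2*b > 7
Answer: WP = 2*b > 7


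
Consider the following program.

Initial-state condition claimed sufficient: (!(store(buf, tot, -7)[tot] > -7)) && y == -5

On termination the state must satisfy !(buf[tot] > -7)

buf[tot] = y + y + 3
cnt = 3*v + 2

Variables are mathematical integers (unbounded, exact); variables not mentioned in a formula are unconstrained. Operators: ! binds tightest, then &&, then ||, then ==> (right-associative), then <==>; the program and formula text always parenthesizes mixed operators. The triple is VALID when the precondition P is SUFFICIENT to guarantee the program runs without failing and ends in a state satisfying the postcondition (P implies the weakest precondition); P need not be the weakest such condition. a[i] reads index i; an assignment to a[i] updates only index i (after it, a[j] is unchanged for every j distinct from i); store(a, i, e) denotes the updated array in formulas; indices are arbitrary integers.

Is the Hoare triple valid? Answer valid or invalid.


Working backward. After the program, !(buf[tot] > -7) must hold.
Before cnt := 3*v + 2: !(buf[tot] > -7)
Before buf[tot] := y + y + 3: !(store(buf, tot, 2*y + 3)[tot] > -7)
The weakest precondition is !(store(buf, tot, 2*y + 3)[tot] > -7).
Check whether (!(store(buf, tot, -7)[tot] > -7)) && y == -5 implies it.
Every state satisfying the precondition satisfies the weakest precondition: the implication holds.
Answer: valid


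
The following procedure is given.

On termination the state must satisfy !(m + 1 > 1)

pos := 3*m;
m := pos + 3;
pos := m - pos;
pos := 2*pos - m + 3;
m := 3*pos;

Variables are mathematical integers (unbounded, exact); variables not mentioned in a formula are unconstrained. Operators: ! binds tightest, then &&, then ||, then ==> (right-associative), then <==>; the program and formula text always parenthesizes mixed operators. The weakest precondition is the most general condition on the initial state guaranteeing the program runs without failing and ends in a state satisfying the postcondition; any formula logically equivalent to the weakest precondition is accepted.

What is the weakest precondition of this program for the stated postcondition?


Working backward. After the program, the postcondition !(m + 1 > 1) must hold; in canonical form it is !(m > 0).
Before m := 3*pos: !(3*pos > 0)
Before pos := 2*pos - m + 3: !(6*pos > 3*m - 9)
Before pos := m - pos: !(3*m > 6*pos - 9)
Before m := pos + 3: !(3*pos < 18)
Before pos := 3*m: !(9*m < 18)
Answer: WP = !(9*m < 18)


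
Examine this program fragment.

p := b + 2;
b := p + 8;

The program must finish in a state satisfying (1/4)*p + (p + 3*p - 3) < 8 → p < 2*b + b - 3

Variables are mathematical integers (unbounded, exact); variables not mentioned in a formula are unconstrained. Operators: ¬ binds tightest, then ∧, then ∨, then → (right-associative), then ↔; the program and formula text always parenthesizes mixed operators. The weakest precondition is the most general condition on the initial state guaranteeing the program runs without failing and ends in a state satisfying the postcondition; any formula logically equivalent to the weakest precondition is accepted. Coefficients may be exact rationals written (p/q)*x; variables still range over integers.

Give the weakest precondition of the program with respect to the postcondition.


Working backward. After the program, the postcondition (1/4)*p + (p + 3*p - 3) < 8 → p < 2*b + b - 3 must hold; in canonical form it is (17/4)*p < 11 → p < 3*b - 3.
Before b := p + 8: (17/4)*p < 11 → 2*p > -21
Before p := b + 2: (17/4)*b < 5/2 → 2*b > -25
Answer: WP = (17/4)*b < 5/2 → 2*b > -25


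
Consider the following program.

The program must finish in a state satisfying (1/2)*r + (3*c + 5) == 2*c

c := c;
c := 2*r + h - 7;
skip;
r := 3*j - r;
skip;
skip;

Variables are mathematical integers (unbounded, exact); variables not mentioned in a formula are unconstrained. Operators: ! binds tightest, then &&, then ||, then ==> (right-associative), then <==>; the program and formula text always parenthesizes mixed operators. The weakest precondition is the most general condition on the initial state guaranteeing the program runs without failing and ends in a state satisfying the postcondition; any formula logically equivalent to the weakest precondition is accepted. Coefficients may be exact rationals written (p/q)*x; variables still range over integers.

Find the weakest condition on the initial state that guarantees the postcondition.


Working backward. After the program, the postcondition (1/2)*r + (3*c + 5) == 2*c must hold; in canonical form it is c + (1/2)*r == -5.
Before skip: c + (1/2)*r == -5
Before skip: c + (1/2)*r == -5
Before r := 3*j - r: c + (3/2)*j == (1/2)*r - 5
Before skip: c + (3/2)*j == (1/2)*r - 5
Before c := 2*r + h - 7: h + (3/2)*j + (3/2)*r == 2
Before c := c: h + (3/2)*j + (3/2)*r == 2
Answer: WP = h + (3/2)*j + (3/2)*r == 2


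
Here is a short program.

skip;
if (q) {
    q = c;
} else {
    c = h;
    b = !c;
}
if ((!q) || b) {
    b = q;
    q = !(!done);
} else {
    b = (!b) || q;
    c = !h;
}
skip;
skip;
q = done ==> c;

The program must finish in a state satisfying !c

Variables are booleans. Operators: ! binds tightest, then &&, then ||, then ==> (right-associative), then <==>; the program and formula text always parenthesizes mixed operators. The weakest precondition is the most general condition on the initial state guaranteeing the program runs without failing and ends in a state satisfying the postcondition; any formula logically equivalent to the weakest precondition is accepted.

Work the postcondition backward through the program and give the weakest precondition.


Working backward. After the program, !c must hold.
Before q := done ==> c: !c
Before skip: !c
Before skip: !c
Then branch requires !c; else branch requires h.
Before the if: (((!q) || b) ==> (!c)) && ((!((!q) || b)) ==> h)
Then branch requires (((!c) || b) ==> (!c)) && ((!((!c) || b)) ==> h); else branch requires (((!q) || (!h)) ==> (!h)) && ((!((!q) || (!h))) ==> h).
Before the if: (q ==> ((((!c) || b) ==> (!c)) && ((!((!c) || b)) ==> h))) && ((!q) ==> ((((!q) || (!h)) ==> (!h)) && ((!((!q) || (!h))) ==> h)))
Before skip: (q ==> ((((!c) || b) ==> (!c)) && ((!((!c) || b)) ==> h))) && ((!q) ==> ((((!q) || (!h)) ==> (!h)) && ((!((!q) || (!h))) ==> h)))
Answer: WP = (q ==> ((((!c) || b) ==> (!c)) && ((!((!c) || b)) ==> h))) && ((!q) ==> ((((!q) || (!h)) ==> (!h)) && ((!((!q) || (!h))) ==> h)))


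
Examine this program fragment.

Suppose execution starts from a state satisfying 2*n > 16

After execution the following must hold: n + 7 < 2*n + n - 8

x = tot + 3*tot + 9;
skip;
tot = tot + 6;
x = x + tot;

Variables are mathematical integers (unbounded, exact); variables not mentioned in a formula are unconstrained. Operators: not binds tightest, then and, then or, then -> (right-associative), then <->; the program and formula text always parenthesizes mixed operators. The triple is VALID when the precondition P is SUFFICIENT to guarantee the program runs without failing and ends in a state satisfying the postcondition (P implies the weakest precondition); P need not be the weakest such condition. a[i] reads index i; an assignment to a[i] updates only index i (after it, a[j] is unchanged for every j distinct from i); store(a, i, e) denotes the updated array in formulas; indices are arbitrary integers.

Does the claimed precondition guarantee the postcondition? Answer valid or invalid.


Working backward. After the program, the postcondition n + 7 < 2*n + n - 8 must hold; in canonical form it is 2*n > 15.
Before x := x + tot: 2*n > 15
Before tot := tot + 6: 2*n > 15
Before skip: 2*n > 15
Before x := tot + 3*tot + 9: 2*n > 15
The weakest precondition is 2*n > 15.
Check whether 2*n > 16 implies it.
Every state satisfying the precondition satisfies the weakest precondition: the implication holds.
Answer: valid


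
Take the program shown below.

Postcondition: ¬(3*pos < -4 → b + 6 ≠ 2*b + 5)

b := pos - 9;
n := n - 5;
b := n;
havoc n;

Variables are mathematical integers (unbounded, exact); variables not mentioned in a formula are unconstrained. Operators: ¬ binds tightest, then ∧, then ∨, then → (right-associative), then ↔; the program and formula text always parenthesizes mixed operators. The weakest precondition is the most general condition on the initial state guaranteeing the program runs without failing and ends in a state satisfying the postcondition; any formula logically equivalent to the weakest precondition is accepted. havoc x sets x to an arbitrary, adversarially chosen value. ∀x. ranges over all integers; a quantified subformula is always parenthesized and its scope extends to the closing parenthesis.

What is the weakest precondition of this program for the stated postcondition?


Working backward. After the program, the postcondition ¬(3*pos < -4 → b + 6 ≠ 2*b + 5) must hold; in canonical form it is ¬(3*pos < -4 → b ≠ 1).
Before havoc n: ¬(3*pos < -4 → b ≠ 1)
Before b := n: ¬(3*pos < -4 → n ≠ 1)
Before n := n - 5: ¬(3*pos < -4 → n ≠ 6)
Before b := pos - 9: ¬(3*pos < -4 → n ≠ 6)
Answer: WP = ¬(3*pos < -4 → n ≠ 6)


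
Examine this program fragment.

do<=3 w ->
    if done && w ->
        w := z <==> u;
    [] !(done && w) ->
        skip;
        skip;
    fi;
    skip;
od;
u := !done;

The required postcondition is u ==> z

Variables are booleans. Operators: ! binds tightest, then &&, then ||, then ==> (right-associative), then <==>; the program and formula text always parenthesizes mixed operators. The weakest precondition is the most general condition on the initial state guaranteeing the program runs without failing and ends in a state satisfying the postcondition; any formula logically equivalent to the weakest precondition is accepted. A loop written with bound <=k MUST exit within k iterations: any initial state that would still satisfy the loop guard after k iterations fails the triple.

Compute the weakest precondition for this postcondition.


Working backward. After the program, u ==> z must hold.
Before u := !done: (!done) ==> z
Before the loop (bound <=3), unroll the exhaustion recursion (WP_0 = exit-now case; WP_j = one more guarded iteration, up to j = 3):
  WP_0: (!w) && ((!done) ==> z)
  WP_1: (w ==> (((done && w) ==> ((!(z <==> u)) && ((!done) ==> z))) && ((!(done && w)) ==> ((!w) && ((!done) ==> z))))) && ((!w) ==> ((!done) ==> z))
  WP_2: (w ==> (((done && w) ==> (((z <==> u) ==> (((done && (z <==> u)) ==> ((!(z <==> u)) && ((!done) ==> z))) && ((!(done && (z <==> u))) ==> ((!(z <==> u)) && ((!done) ==> z))))) && ((!(z <==> u)) ==> ((!done) ==> z)))) && ((!(done && w)) ==> ((w ==> (((done && w) ==> ((!(z <==> u)) && ((!done) ==> z))) && ((!(done && w)) ==> ((!w) && ((!done) ==> z))))) && ((!w) ==> ((!done) ==> z)))))) && ((!w) ==> ((!done) ==> z))
  WP_3: (w ==> (((done && w) ==> (((z <==> u) ==> (((done && (z <==> u)) ==> (((z <==> u) ==> (((done && (z <==> u)) ==> ((!(z <==> u)) && ((!done) ==> z))) && ((!(done && (z <==> u))) ==> ((!(z <==> u)) && ((!done) ==> z))))) && ((!(z <==> u)) ==> ((!done) ==> z)))) && ((!(done && (z <==> u))) ==> (((z <==> u) ==> (((done && (z <==> u)) ==> ((!(z <==> u)) && ((!done) ==> z))) && ((!(done && (z <==> u))) ==> ((!(z <==> u)) && ((!done) ==> z))))) && ((!(z <==> u)) ==> ((!done) ==> z)))))) && ((!(z <==> u)) ==> ((!done) ==> z)))) && ((!(done && w)) ==> ((w ==> (((done && w) ==> (((z <==> u) ==> (((done && (z <==> u)) ==> ((!(z <==> u)) && ((!done) ==> z))) && ((!(done && (z <==> u))) ==> ((!(z <==> u)) && ((!done) ==> z))))) && ((!(z <==> u)) ==> ((!done) ==> z)))) && ((!(done && w)) ==> ((w ==> (((done && w) ==> ((!(z <==> u)) && ((!done) ==> z))) && ((!(done && w)) ==> ((!w) && ((!done) ==> z))))) && ((!w) ==> ((!done) ==> z)))))) && ((!w) ==> ((!done) ==> z)))))) && ((!w) ==> ((!done) ==> z))
So before the loop: (w ==> (((done && w) ==> (((z <==> u) ==> (((done && (z <==> u)) ==> (((z <==> u) ==> (((done && (z <==> u)) ==> ((!(z <==> u)) && ((!done) ==> z))) && ((!(done && (z <==> u))) ==> ((!(z <==> u)) && ((!done) ==> z))))) && ((!(z <==> u)) ==> ((!done) ==> z)))) && ((!(done && (z <==> u))) ==> (((z <==> u) ==> (((done && (z <==> u)) ==> ((!(z <==> u)) && ((!done) ==> z))) && ((!(done && (z <==> u))) ==> ((!(z <==> u)) && ((!done) ==> z))))) && ((!(z <==> u)) ==> ((!done) ==> z)))))) && ((!(z <==> u)) ==> ((!done) ==> z)))) && ((!(done && w)) ==> ((w ==> (((done && w) ==> (((z <==> u) ==> (((done && (z <==> u)) ==> ((!(z <==> u)) && ((!done) ==> z))) && ((!(done && (z <==> u))) ==> ((!(z <==> u)) && ((!done) ==> z))))) && ((!(z <==> u)) ==> ((!done) ==> z)))) && ((!(done && w)) ==> ((w ==> (((done && w) ==> ((!(z <==> u)) && ((!done) ==> z))) && ((!(done && w)) ==> ((!w) && ((!done) ==> z))))) && ((!w) ==> ((!done) ==> z)))))) && ((!w) ==> ((!done) ==> z)))))) && ((!w) ==> ((!done) ==> z))
Answer: WP = (w ==> (((done && w) ==> (((z <==> u) ==> (((done && (z <==> u)) ==> (((z <==> u) ==> (((done && (z <==> u)) ==> ((!(z <==> u)) && ((!done) ==> z))) && ((!(done && (z <==> u))) ==> ((!(z <==> u)) && ((!done) ==> z))))) && ((!(z <==> u)) ==> ((!done) ==> z)))) && ((!(done && (z <==> u))) ==> (((z <==> u) ==> (((done && (z <==> u)) ==> ((!(z <==> u)) && ((!done) ==> z))) && ((!(done && (z <==> u))) ==> ((!(z <==> u)) && ((!done) ==> z))))) && ((!(z <==> u)) ==> ((!done) ==> z)))))) && ((!(z <==> u)) ==> ((!done) ==> z)))) && ((!(done && w)) ==> ((w ==> (((done && w) ==> (((z <==> u) ==> (((done && (z <==> u)) ==> ((!(z <==> u)) && ((!done) ==> z))) && ((!(done && (z <==> u))) ==> ((!(z <==> u)) && ((!done) ==> z))))) && ((!(z <==> u)) ==> ((!done) ==> z)))) && ((!(done && w)) ==> ((w ==> (((done && w) ==> ((!(z <==> u)) && ((!done) ==> z))) && ((!(done && w)) ==> ((!w) && ((!done) ==> z))))) && ((!w) ==> ((!done) ==> z)))))) && ((!w) ==> ((!done) ==> z)))))) && ((!w) ==> ((!done) ==> z))


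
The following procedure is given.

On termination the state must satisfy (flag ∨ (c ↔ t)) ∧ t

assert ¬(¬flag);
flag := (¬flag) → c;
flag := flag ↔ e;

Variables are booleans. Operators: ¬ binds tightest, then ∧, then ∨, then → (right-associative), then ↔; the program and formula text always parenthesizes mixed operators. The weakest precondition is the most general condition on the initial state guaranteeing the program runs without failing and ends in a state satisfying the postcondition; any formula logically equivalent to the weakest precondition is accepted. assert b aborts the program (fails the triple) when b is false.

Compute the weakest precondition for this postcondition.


Working backward. After the program, (flag ∨ (c ↔ t)) ∧ t must hold.
Before flag := flag ↔ e: ((flag ↔ e) ∨ (c ↔ t)) ∧ t
Before flag := (¬flag) → c: ((((¬flag) → c) ↔ e) ∨ (c ↔ t)) ∧ t
Before assert ¬(¬flag): flag ∧ ((((¬flag) → c) ↔ e) ∨ (c ↔ t)) ∧ t
Answer: WP = flag ∧ ((((¬flag) → c) ↔ e) ∨ (c ↔ t)) ∧ t


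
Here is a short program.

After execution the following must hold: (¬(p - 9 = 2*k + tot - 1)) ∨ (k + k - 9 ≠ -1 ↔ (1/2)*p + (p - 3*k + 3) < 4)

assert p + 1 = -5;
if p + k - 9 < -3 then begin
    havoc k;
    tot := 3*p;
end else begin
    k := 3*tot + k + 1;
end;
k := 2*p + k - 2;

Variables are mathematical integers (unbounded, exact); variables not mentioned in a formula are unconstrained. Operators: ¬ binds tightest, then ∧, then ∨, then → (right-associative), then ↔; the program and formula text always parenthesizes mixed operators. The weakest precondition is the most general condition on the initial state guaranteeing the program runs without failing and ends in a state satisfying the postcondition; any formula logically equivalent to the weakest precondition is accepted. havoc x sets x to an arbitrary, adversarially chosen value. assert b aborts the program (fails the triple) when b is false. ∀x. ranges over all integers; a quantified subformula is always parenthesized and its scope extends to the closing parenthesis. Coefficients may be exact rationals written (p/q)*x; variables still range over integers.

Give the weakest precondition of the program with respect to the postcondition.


Working backward. After the program, the postcondition (¬(p - 9 = 2*k + tot - 1)) ∨ (k + k - 9 ≠ -1 ↔ (1/2)*p + (p - 3*k + 3) < 4) must hold; in canonical form it is (¬(p = 2*k + tot + 8)) ∨ (2*k ≠ 8 ↔ (3/2)*p < 3*k + 1).
Before k := 2*p + k - 2: (¬(2*k + 3*p + tot = -4)) ∨ (2*k + 4*p ≠ 12 ↔ 3*k + (9/2)*p > 5)
Then branch requires ∀k_1. ((¬(2*k_1 + 6*p = -4)) ∨ (2*k_1 + 4*p ≠ 12 ↔ 3*k_1 + (9/2)*p > 5)); else branch requires (¬(2*k + 3*p + 7*tot = -6)) ∨ (2*k + 4*p + 6*tot ≠ 10 ↔ 3*k + (9/2)*p + 9*tot > 2).
Before the if: (k + p < 6 → (∀k_1. ((¬(2*k_1 + 6*p = -4)) ∨ (2*k_1 + 4*p ≠ 12 ↔ 3*k_1 + (9/2)*p > 5)))) ∧ ((¬(k + p < 6)) → ((¬(2*k + 3*p + 7*tot = -6)) ∨ (2*k + 4*p + 6*tot ≠ 10 ↔ 3*k + (9/2)*p + 9*tot > 2)))
Before assert p + 1 = -5: p = -6 ∧ (k + p < 6 → (∀k_1. ((¬(2*k_1 + 6*p = -4)) ∨ (2*k_1 + 4*p ≠ 12 ↔ 3*k_1 + (9/2)*p > 5)))) ∧ ((¬(k + p < 6)) → ((¬(2*k + 3*p + 7*tot = -6)) ∨ (2*k + 4*p + 6*tot ≠ 10 ↔ 3*k + (9/2)*p + 9*tot > 2)))
Answer: WP = p = -6 ∧ (k + p < 6 → (∀k_1. ((¬(2*k_1 + 6*p = -4)) ∨ (2*k_1 + 4*p ≠ 12 ↔ 3*k_1 + (9/2)*p > 5)))) ∧ ((¬(k + p < 6)) → ((¬(2*k + 3*p + 7*tot = -6)) ∨ (2*k + 4*p + 6*tot ≠ 10 ↔ 3*k + (9/2)*p + 9*tot > 2)))


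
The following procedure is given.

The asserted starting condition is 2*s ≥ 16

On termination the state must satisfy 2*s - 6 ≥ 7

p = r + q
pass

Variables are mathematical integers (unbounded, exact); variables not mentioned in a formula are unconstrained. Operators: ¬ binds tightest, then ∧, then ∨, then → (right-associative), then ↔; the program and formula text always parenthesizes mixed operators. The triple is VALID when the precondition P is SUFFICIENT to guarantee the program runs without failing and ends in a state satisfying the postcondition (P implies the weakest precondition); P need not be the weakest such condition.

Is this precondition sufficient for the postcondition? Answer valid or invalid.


Working backward. After the program, the postcondition 2*s - 6 ≥ 7 must hold; in canonical form it is 2*s ≥ 13.
Before skip: 2*s ≥ 13
Before p := r + q: 2*s ≥ 13
The weakest precondition is 2*s ≥ 13.
Check whether 2*s ≥ 16 implies it.
Every state satisfying the precondition satisfies the weakest precondition: the implication holds.
Answer: valid


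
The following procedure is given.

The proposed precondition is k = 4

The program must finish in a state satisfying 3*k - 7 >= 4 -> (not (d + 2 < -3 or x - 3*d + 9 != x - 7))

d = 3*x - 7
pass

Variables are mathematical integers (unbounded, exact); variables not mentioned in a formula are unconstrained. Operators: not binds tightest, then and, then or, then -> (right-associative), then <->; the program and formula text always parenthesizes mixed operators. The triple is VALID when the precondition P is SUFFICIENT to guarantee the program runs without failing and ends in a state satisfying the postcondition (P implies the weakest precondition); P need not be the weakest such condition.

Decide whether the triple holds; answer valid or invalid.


Working backward. After the program, the postcondition 3*k - 7 >= 4 -> (not (d + 2 < -3 or x - 3*d + 9 != x - 7)) must hold; in canonical form it is 3*k >= 11 -> (not (d < -5 or 3*d != 16)).
Before skip: 3*k >= 11 -> (not (d < -5 or 3*d != 16))
Before d := 3*x - 7: 3*k >= 11 -> (not (3*x < 2 or 9*x != 37))
The weakest precondition is 3*k >= 11 -> (not (3*x < 2 or 9*x != 37)).
Check whether k = 4 implies it.
Countermodel: at the initial state k = 4, x = 0, the precondition holds but the weakest precondition fails.
Answer: invalid


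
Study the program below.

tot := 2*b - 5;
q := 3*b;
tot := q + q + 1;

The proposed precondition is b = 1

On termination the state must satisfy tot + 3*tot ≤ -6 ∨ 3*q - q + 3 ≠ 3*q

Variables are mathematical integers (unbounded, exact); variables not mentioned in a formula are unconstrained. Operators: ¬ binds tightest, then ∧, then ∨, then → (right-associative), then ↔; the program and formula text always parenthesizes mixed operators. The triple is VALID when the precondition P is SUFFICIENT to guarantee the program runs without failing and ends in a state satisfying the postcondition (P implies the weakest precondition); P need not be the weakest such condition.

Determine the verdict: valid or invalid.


Working backward. After the program, the postcondition tot + 3*tot ≤ -6 ∨ 3*q - q + 3 ≠ 3*q must hold; in canonical form it is 4*tot ≤ -6 ∨ q ≠ 3.
Before tot := q + q + 1: 8*q ≤ -10 ∨ q ≠ 3
Before q := 3*b: 24*b ≤ -10 ∨ 3*b ≠ 3
Before tot := 2*b - 5: 24*b ≤ -10 ∨ 3*b ≠ 3
The weakest precondition is 24*b ≤ -10 ∨ 3*b ≠ 3.
Check whether b = 1 implies it.
Countermodel: at the initial state b = 1, the precondition holds but the weakest precondition fails.
Answer: invalid


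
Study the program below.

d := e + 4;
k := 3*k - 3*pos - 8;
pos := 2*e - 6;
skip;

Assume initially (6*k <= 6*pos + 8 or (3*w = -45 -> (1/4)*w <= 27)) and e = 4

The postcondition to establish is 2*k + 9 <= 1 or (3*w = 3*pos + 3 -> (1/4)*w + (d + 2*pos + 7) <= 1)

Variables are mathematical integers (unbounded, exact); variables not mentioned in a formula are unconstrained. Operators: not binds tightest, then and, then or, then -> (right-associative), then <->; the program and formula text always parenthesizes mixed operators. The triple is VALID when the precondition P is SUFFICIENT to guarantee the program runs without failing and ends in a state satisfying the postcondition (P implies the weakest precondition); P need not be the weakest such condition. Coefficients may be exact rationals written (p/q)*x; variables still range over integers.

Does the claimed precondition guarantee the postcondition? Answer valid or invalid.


Working backward. After the program, the postcondition 2*k + 9 <= 1 or (3*w = 3*pos + 3 -> (1/4)*w + (d + 2*pos + 7) <= 1) must hold; in canonical form it is 2*k <= -8 or (3*w = 3*pos + 3 -> d + 2*pos + (1/4)*w <= -6).
Before skip: 2*k <= -8 or (3*w = 3*pos + 3 -> d + 2*pos + (1/4)*w <= -6)
Before pos := 2*e - 6: 2*k <= -8 or (3*w = 6*e - 15 -> d + 4*e + (1/4)*w <= 6)
Before k := 3*k - 3*pos - 8: 6*k <= 6*pos + 8 or (3*w = 6*e - 15 -> d + 4*e + (1/4)*w <= 6)
Before d := e + 4: 6*k <= 6*pos + 8 or (3*w = 6*e - 15 -> 5*e + (1/4)*w <= 2)
The weakest precondition is 6*k <= 6*pos + 8 or (3*w = 6*e - 15 -> 5*e + (1/4)*w <= 2).
Check whether (6*k <= 6*pos + 8 or (3*w = -45 -> (1/4)*w <= 27)) and e = 4 implies it.
Countermodel: at the initial state e = 4, k = 2, pos = 0, w = 3, the precondition holds but the weakest precondition fails.
Answer: invalid
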